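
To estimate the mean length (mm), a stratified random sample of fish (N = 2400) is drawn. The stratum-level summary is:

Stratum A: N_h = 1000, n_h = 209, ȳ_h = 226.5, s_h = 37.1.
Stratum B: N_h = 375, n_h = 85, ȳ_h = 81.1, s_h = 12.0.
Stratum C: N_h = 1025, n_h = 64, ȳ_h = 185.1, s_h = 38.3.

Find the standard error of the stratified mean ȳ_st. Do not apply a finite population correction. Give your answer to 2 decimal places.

V̂(ȳ_st) = Σ W_h² s_h²/n_h, with W_h = N_h/N and N = 2400:
  stratum A: (1000/2400)²·37.1²/209 = 1.14335
  stratum B: (375/2400)²·12.0²/85 = 0.0413603
  stratum C: (1025/2400)²·38.3²/64 = 4.18064
V̂(ȳ_st) = 5.36535
SE(ȳ_st) = √5.36535 = 2.31632

SE(ȳ_st) ≈ 2.32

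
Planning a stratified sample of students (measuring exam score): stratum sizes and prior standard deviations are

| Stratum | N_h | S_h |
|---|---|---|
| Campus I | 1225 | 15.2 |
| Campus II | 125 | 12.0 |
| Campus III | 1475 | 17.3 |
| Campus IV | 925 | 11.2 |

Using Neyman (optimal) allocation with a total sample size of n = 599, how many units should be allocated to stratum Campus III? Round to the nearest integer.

273

Neyman allocation: n_h = n · N_h S_h / Σ N_i S_i, with n = 599.
  stratum Campus I: N_h·S_h = 1225·15.2 = 18620.00
  stratum Campus II: N_h·S_h = 125·12.0 = 1500.00
  stratum Campus III: N_h·S_h = 1475·17.3 = 25517.50
  stratum Campus IV: N_h·S_h = 925·11.2 = 10360.00
Σ N_h S_h = 55997.50
n for stratum Campus III = 599·25517.50/55997.50 = 272.958 → 273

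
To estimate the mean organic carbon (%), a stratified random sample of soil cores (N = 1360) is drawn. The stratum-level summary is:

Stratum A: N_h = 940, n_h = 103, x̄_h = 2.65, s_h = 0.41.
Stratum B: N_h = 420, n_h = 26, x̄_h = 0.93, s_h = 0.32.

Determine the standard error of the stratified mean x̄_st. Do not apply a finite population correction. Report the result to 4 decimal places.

SE(x̄_st) ≈ 0.0340

V̂(x̄_st) = Σ W_h² s_h²/n_h, with W_h = N_h/N and N = 1360:
  stratum A: (940/1360)²·0.41²/103 = 0.000779666
  stratum B: (420/1360)²·0.32²/26 = 0.000375619
V̂(x̄_st) = 0.00115528
SE(x̄_st) = √0.00115528 = 0.0339895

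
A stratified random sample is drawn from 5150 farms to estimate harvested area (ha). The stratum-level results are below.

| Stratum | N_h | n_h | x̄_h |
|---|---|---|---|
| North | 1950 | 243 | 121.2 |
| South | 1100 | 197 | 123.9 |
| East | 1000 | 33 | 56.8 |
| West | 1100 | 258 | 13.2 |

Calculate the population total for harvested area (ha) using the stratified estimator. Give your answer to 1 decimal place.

τ̂_st = Σ N_h x̄_h = 1950·121.2 + 1100·123.9 + 1000·56.8 + 1100·13.2 = 443950.0

τ̂_st ≈ 443950.0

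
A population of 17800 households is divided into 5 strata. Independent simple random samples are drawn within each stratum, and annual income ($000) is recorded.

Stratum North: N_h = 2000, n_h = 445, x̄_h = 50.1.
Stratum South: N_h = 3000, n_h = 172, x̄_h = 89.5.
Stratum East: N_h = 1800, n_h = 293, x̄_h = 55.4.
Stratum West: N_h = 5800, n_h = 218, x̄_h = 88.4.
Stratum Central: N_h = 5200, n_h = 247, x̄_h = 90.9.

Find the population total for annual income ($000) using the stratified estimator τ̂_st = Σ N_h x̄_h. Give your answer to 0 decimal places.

τ̂_st = Σ N_h x̄_h = 2000·50.1 + 3000·89.5 + 1800·55.4 + 5800·88.4 + 5200·90.9 = 1453820

τ̂_st ≈ 1453820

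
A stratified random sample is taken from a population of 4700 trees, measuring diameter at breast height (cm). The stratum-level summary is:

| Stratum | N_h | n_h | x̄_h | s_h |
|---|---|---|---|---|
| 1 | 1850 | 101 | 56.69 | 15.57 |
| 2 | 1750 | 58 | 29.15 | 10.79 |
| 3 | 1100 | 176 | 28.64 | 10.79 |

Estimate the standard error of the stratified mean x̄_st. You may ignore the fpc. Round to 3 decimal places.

V̂(x̄_st) = Σ W_h² s_h²/n_h, with W_h = N_h/N and N = 4700:
  stratum 1: (1850/4700)²·15.57²/101 = 0.371881
  stratum 2: (1750/4700)²·10.79²/58 = 0.278289
  stratum 3: (1100/4700)²·10.79²/176 = 0.0362343
V̂(x̄_st) = 0.686403
SE(x̄_st) = √0.686403 = 0.828495

SE(x̄_st) ≈ 0.828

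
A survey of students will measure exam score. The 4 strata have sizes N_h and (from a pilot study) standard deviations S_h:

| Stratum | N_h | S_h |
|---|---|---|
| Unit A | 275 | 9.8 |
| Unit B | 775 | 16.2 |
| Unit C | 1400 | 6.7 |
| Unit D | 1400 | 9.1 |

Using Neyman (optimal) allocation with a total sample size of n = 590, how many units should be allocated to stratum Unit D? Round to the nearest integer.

201

Neyman allocation: n_h = n · N_h S_h / Σ N_i S_i, with n = 590.
  stratum Unit A: N_h·S_h = 275·9.8 = 2695.00
  stratum Unit B: N_h·S_h = 775·16.2 = 12555.00
  stratum Unit C: N_h·S_h = 1400·6.7 = 9380.00
  stratum Unit D: N_h·S_h = 1400·9.1 = 12740.00
Σ N_h S_h = 37370.00
n for stratum Unit D = 590·12740.00/37370.00 = 201.140 → 201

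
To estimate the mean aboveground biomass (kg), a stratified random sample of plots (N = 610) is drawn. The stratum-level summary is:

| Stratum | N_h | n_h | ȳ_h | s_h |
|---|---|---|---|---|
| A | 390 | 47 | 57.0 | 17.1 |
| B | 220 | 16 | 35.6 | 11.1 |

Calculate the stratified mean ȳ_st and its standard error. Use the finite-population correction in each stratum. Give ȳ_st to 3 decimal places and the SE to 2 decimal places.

ȳ_st ≈ 49.282, SE ≈ 1.78

ȳ_st = Σ W_h ȳ_h = (390·57.0 + 220·35.6)/610 = 49.28197
V̂(ȳ_st) = Σ W_h² (1 − n_h/N_h) s_h²/n_h, with W_h = N_h/N and N = 610:
  stratum A: (390/610)²·(1 − 47/390)·17.1²/47 = 2.23663
  stratum B: (220/610)²·(1 − 16/220)·11.1²/16 = 0.928793
V̂(ȳ_st) = 3.16542
SE(ȳ_st) = √3.16542 = 1.77916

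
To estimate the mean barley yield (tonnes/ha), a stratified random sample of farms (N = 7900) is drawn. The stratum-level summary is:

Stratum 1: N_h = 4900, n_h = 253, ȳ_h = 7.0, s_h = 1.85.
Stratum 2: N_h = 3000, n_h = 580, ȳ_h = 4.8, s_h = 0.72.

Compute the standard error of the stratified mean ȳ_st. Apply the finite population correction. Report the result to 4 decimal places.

V̂(ȳ_st) = Σ W_h² (1 − n_h/N_h) s_h²/n_h, with W_h = N_h/N and N = 7900:
  stratum 1: (4900/7900)²·(1 − 253/4900)·1.85²/253 = 0.00493557
  stratum 2: (3000/7900)²·(1 − 580/3000)·0.72²/580 = 0.000103973
V̂(ȳ_st) = 0.00503954
SE(ȳ_st) = √0.00503954 = 0.0709898

SE(ȳ_st) ≈ 0.0710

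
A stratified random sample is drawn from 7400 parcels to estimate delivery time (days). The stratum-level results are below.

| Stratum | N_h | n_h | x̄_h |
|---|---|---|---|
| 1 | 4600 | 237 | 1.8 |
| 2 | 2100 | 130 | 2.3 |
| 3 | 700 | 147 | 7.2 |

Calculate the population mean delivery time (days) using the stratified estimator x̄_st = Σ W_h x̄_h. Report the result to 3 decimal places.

N = Σ N_h = 7400. Stratum weights W_h = N_h/N.
x̄_st = (4600·1.8 + 2100·2.3 + 700·7.2) / 7400 = 2.45270

x̄_st ≈ 2.453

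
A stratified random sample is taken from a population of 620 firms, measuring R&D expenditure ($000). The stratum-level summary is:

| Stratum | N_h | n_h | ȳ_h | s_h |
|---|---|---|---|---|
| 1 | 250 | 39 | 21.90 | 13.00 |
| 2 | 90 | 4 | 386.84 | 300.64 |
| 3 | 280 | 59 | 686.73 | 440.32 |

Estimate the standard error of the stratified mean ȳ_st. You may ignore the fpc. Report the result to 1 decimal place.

SE(ȳ_st) ≈ 33.9

V̂(ȳ_st) = Σ W_h² s_h²/n_h, with W_h = N_h/N and N = 620:
  stratum 1: (250/620)²·13.00²/39 = 0.704561
  stratum 2: (90/620)²·300.64²/4 = 476.141
  stratum 3: (280/620)²·440.32²/59 = 670.22
V̂(ȳ_st) = 1147.07
SE(ȳ_st) = √1147.07 = 33.8684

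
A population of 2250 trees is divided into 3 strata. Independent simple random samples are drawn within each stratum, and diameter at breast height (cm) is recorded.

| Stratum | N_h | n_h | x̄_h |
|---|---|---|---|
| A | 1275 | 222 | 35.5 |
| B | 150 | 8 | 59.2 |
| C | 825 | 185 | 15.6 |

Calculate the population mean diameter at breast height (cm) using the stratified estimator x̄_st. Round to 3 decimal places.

N = Σ N_h = 2250. Stratum weights W_h = N_h/N.
x̄_st = (1275·35.5 + 150·59.2 + 825·15.6) / 2250 = 29.78333

x̄_st ≈ 29.783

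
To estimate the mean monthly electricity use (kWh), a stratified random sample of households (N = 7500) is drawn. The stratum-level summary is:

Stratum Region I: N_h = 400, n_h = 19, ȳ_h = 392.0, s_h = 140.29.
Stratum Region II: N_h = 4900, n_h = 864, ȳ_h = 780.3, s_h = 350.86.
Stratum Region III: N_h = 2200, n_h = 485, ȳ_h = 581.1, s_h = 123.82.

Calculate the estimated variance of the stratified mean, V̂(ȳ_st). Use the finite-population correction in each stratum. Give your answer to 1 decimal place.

V̂(ȳ_st) = Σ W_h² (1 − n_h/N_h) s_h²/n_h, with W_h = N_h/N and N = 7500:
  stratum Region I: (400/7500)²·(1 − 19/400)·140.29²/19 = 2.80648
  stratum Region II: (4900/7500)²·(1 − 864/4900)·350.86²/864 = 50.0932
  stratum Region III: (2200/7500)²·(1 − 485/2200)·123.82²/485 = 2.12033
V̂(ȳ_st) = 55.02

V̂(ȳ_st) ≈ 55.0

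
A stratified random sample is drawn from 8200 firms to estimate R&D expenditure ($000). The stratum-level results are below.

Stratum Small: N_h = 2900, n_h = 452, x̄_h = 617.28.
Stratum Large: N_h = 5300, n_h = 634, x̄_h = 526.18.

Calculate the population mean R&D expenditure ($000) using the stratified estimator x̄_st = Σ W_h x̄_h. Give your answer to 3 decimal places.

N = Σ N_h = 8200. Stratum weights W_h = N_h/N.
x̄_st = (2900·617.28 + 5300·526.18) / 8200 = 558.39829

x̄_st ≈ 558.398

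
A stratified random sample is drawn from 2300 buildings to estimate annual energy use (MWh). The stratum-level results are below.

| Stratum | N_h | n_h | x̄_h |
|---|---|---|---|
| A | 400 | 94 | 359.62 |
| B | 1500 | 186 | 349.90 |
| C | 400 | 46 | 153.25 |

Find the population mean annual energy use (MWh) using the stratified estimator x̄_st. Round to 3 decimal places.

N = Σ N_h = 2300. Stratum weights W_h = N_h/N.
x̄_st = (400·359.62 + 1500·349.90 + 400·153.25) / 2300 = 317.39043

x̄_st ≈ 317.390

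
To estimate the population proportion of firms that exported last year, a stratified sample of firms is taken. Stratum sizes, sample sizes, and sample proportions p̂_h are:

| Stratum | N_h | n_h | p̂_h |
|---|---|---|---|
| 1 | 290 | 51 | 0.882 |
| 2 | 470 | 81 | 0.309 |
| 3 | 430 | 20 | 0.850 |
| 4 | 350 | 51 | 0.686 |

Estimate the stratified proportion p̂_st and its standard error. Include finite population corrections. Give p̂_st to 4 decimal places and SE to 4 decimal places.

p̂_st ≈ 0.6536, SE ≈ 0.0309

N = 1540; stratum weights W_h = N_h/N.
p̂_st = Σ W_h p̂_h = (290·0.882 + 470·0.309 + 430·0.850 + 350·0.686)/1540 = 0.65364
V̂(p̂_st) = Σ W_h² (1 − n_h/N_h) p̂_h(1−p̂_h)/(n_h−1):
  stratum 1: (290/1540)²·(1 − 51/290)·0.882·0.118/50 = 6.08324e-05
  stratum 2: (470/1540)²·(1 − 81/470)·0.309·0.691/80 = 0.000205756
  stratum 3: (430/1540)²·(1 − 20/430)·0.850·0.150/19 = 0.000498847
  stratum 4: (350/1540)²·(1 − 51/350)·0.686·0.314/50 = 0.0001901
V̂(p̂_st) = 0.000955535; SE = √V̂ = 0.0309117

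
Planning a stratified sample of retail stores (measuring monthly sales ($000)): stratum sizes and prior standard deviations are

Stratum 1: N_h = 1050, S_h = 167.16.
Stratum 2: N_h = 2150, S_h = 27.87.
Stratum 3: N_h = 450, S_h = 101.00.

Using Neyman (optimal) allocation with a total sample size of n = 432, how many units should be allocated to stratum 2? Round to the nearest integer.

Neyman allocation: n_h = n · N_h S_h / Σ N_i S_i, with n = 432.
  stratum 1: N_h·S_h = 1050·167.16 = 175518.00
  stratum 2: N_h·S_h = 2150·27.87 = 59920.50
  stratum 3: N_h·S_h = 450·101.00 = 45450.00
Σ N_h S_h = 280888.50
n for stratum 2 = 432·59920.50/280888.50 = 92.156 → 92

92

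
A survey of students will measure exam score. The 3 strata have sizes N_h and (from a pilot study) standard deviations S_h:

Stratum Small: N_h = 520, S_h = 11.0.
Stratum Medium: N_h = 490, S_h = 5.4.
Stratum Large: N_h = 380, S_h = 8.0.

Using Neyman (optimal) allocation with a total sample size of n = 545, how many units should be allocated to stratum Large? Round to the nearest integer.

Neyman allocation: n_h = n · N_h S_h / Σ N_i S_i, with n = 545.
  stratum Small: N_h·S_h = 520·11.0 = 5720.00
  stratum Medium: N_h·S_h = 490·5.4 = 2646.00
  stratum Large: N_h·S_h = 380·8.0 = 3040.00
Σ N_h S_h = 11406.00
n for stratum Large = 545·3040.00/11406.00 = 145.257 → 145

145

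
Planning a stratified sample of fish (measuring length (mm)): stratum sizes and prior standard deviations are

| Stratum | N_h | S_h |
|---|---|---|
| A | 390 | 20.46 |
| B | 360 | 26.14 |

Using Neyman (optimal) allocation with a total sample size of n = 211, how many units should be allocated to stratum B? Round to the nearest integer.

114

Neyman allocation: n_h = n · N_h S_h / Σ N_i S_i, with n = 211.
  stratum A: N_h·S_h = 390·20.46 = 7979.40
  stratum B: N_h·S_h = 360·26.14 = 9410.40
Σ N_h S_h = 17389.80
n for stratum B = 211·9410.40/17389.80 = 114.182 → 114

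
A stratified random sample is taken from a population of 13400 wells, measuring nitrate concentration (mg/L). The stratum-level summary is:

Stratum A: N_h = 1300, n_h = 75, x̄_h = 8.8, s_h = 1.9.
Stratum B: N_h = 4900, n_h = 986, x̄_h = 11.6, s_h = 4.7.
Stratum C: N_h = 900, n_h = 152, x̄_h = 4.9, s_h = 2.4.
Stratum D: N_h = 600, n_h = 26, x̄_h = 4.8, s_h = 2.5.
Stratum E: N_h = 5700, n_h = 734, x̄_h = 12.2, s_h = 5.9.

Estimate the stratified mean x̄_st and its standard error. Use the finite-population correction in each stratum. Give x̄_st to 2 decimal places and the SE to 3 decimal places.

x̄_st = Σ W_h x̄_h = (1300·8.8 + 4900·11.6 + 900·4.9 + 600·4.8 + 5700·12.2)/13400 = 10.82910
V̂(x̄_st) = Σ W_h² (1 − n_h/N_h) s_h²/n_h, with W_h = N_h/N and N = 13400:
  stratum A: (1300/13400)²·(1 − 75/1300)·1.9²/75 = 0.00042689
  stratum B: (4900/13400)²·(1 − 986/4900)·4.7²/986 = 0.00239291
  stratum C: (900/13400)²·(1 − 152/900)·2.4²/152 = 0.000142074
  stratum D: (600/13400)²·(1 − 26/600)·2.5²/26 = 0.000461063
  stratum E: (5700/13400)²·(1 − 734/5700)·5.9²/734 = 0.00747618
V̂(x̄_st) = 0.0108991
SE(x̄_st) = √0.0108991 = 0.104399

x̄_st ≈ 10.83, SE ≈ 0.104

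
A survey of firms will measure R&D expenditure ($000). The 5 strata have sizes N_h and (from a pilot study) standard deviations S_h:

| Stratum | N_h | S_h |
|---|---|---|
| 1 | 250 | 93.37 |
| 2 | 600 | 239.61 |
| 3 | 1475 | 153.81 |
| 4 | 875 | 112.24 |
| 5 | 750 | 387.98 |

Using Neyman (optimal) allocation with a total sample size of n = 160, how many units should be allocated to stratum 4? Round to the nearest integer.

Neyman allocation: n_h = n · N_h S_h / Σ N_i S_i, with n = 160.
  stratum 1: N_h·S_h = 250·93.37 = 23342.50
  stratum 2: N_h·S_h = 600·239.61 = 143766.00
  stratum 3: N_h·S_h = 1475·153.81 = 226869.75
  stratum 4: N_h·S_h = 875·112.24 = 98210.00
  stratum 5: N_h·S_h = 750·387.98 = 290985.00
Σ N_h S_h = 783173.25
n for stratum 4 = 160·98210.00/783173.25 = 20.064 → 20

20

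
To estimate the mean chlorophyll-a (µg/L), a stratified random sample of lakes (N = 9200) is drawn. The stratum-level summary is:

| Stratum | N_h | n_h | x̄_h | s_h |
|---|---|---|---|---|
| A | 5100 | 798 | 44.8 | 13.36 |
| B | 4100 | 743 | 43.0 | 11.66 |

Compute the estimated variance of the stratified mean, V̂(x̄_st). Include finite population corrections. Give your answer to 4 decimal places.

V̂(x̄_st) = Σ W_h² (1 − n_h/N_h) s_h²/n_h, with W_h = N_h/N and N = 9200:
  stratum A: (5100/9200)²·(1 − 798/5100)·13.36²/798 = 0.0579796
  stratum B: (4100/9200)²·(1 − 743/4100)·11.66²/743 = 0.0297555
V̂(x̄_st) = 0.0877351

V̂(x̄_st) ≈ 0.0877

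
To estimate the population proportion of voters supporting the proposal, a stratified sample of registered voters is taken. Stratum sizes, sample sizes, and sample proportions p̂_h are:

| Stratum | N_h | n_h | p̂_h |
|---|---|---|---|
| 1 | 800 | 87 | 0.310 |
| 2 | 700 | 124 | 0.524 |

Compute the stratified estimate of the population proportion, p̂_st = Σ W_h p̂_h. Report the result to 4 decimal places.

p̂_st ≈ 0.4099

N = 1500; stratum weights W_h = N_h/N.
p̂_st = Σ W_h p̂_h = (800·0.310 + 700·0.524)/1500 = 0.40987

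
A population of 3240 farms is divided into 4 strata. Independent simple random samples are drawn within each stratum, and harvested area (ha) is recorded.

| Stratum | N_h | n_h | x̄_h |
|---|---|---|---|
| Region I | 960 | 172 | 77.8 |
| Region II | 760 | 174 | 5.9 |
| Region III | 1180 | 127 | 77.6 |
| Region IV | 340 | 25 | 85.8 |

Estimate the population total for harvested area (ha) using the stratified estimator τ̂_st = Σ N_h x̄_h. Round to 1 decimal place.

τ̂_st ≈ 199912.0

τ̂_st = Σ N_h x̄_h = 960·77.8 + 760·5.9 + 1180·77.6 + 340·85.8 = 199912.0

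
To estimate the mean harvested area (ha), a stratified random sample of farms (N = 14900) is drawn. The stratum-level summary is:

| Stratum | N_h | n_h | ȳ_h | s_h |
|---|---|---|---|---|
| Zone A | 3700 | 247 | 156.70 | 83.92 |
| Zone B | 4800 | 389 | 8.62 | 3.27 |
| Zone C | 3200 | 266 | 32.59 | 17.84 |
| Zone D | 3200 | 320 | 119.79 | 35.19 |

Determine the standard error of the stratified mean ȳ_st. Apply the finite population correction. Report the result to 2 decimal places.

V̂(ȳ_st) = Σ W_h² (1 − n_h/N_h) s_h²/n_h, with W_h = N_h/N and N = 14900:
  stratum Zone A: (3700/14900)²·(1 − 247/3700)·83.92²/247 = 1.64082
  stratum Zone B: (4800/14900)²·(1 − 389/4800)·3.27²/389 = 0.00262151
  stratum Zone C: (3200/14900)²·(1 − 266/3200)·17.84²/266 = 0.0505994
  stratum Zone D: (3200/14900)²·(1 − 320/3200)·35.19²/320 = 0.160642
V̂(ȳ_st) = 1.85468
SE(ȳ_st) = √1.85468 = 1.36187

SE(ȳ_st) ≈ 1.36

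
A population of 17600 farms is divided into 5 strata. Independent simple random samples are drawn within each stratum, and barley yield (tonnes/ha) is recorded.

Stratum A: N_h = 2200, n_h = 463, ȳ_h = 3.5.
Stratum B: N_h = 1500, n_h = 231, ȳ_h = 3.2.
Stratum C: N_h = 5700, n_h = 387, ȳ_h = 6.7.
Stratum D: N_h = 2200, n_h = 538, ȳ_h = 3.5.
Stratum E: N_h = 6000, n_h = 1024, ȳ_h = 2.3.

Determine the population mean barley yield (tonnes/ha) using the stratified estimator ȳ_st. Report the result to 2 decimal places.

N = Σ N_h = 17600. Stratum weights W_h = N_h/N.
ȳ_st = (2200·3.5 + 1500·3.2 + 5700·6.7 + 2200·3.5 + 6000·2.3) / 17600 = 4.1017

ȳ_st ≈ 4.10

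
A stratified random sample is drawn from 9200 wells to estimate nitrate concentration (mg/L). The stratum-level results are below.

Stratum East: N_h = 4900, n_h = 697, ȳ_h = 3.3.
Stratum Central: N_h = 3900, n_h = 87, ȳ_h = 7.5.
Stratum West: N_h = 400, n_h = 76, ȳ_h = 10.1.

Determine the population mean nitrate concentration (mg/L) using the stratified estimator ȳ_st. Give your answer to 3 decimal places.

N = Σ N_h = 9200. Stratum weights W_h = N_h/N.
ȳ_st = (4900·3.3 + 3900·7.5 + 400·10.1) / 9200 = 5.37609

ȳ_st ≈ 5.376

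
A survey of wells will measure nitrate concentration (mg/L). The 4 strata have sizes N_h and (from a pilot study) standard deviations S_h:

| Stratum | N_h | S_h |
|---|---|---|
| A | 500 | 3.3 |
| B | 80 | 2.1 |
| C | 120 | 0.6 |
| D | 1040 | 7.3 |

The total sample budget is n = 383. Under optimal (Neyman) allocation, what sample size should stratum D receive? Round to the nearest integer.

307

Neyman allocation: n_h = n · N_h S_h / Σ N_i S_i, with n = 383.
  stratum A: N_h·S_h = 500·3.3 = 1650.00
  stratum B: N_h·S_h = 80·2.1 = 168.00
  stratum C: N_h·S_h = 120·0.6 = 72.00
  stratum D: N_h·S_h = 1040·7.3 = 7592.00
Σ N_h S_h = 9482.00
n for stratum D = 383·7592.00/9482.00 = 306.659 → 307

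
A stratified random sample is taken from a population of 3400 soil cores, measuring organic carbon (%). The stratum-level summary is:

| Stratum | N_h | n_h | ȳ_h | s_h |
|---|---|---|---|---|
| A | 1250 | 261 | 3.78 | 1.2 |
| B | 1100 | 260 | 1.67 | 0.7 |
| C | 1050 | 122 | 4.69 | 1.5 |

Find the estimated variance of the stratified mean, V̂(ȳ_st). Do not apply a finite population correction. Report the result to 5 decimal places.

V̂(ȳ_st) = Σ W_h² s_h²/n_h, with W_h = N_h/N and N = 3400:
  stratum A: (1250/3400)²·1.2²/261 = 0.000745734
  stratum B: (1100/3400)²·0.7²/260 = 0.000197265
  stratum C: (1050/3400)²·1.5²/122 = 0.00175891
V̂(ȳ_st) = 0.00270191

V̂(ȳ_st) ≈ 0.00270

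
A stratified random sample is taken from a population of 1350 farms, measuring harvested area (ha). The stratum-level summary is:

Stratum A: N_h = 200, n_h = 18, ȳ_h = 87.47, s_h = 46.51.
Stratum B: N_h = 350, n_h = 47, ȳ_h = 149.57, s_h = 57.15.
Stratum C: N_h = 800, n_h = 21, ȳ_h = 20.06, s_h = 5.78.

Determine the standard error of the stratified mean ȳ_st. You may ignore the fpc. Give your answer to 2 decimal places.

SE(ȳ_st) ≈ 2.80

V̂(ȳ_st) = Σ W_h² s_h²/n_h, with W_h = N_h/N and N = 1350:
  stratum A: (200/1350)²·46.51²/18 = 2.63762
  stratum B: (350/1350)²·57.15²/47 = 4.67093
  stratum C: (800/1350)²·5.78²/21 = 0.558662
V̂(ȳ_st) = 7.86721
SE(ȳ_st) = √7.86721 = 2.80486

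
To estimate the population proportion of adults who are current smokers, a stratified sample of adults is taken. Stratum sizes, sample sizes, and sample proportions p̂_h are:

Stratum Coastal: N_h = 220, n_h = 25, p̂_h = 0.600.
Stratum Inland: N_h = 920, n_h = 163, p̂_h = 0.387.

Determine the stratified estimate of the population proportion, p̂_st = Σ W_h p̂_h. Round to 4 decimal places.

p̂_st ≈ 0.4281

N = 1140; stratum weights W_h = N_h/N.
p̂_st = Σ W_h p̂_h = (220·0.600 + 920·0.387)/1140 = 0.42811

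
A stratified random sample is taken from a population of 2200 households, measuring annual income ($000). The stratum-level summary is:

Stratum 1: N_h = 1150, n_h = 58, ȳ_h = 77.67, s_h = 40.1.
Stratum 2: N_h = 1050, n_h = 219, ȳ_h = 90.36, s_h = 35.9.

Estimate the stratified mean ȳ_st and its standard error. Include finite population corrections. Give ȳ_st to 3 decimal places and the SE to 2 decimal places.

ȳ_st = Σ W_h ȳ_h = (1150·77.67 + 1050·90.36)/2200 = 83.72659
V̂(ȳ_st) = Σ W_h² (1 − n_h/N_h) s_h²/n_h, with W_h = N_h/N and N = 2200:
  stratum 1: (1150/2200)²·(1 − 58/1150)·40.1²/58 = 7.19343
  stratum 2: (1050/2200)²·(1 − 219/1050)·35.9²/219 = 1.06094
V̂(ȳ_st) = 8.25436
SE(ȳ_st) = √8.25436 = 2.87304

ȳ_st ≈ 83.727, SE ≈ 2.87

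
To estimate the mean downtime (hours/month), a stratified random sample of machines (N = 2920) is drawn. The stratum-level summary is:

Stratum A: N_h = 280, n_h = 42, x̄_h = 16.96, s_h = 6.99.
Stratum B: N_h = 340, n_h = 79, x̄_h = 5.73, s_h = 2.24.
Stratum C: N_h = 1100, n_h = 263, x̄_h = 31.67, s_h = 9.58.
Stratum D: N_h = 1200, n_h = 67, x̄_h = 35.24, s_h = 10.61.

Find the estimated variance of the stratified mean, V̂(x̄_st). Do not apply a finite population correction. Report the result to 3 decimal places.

V̂(x̄_st) ≈ 0.345

V̂(x̄_st) = Σ W_h² s_h²/n_h, with W_h = N_h/N and N = 2920:
  stratum A: (280/2920)²·6.99²/42 = 0.0106968
  stratum B: (340/2920)²·2.24²/79 = 0.000861115
  stratum C: (1100/2920)²·9.58²/263 = 0.0495216
  stratum D: (1200/2920)²·10.61²/67 = 0.283761
V̂(x̄_st) = 0.344841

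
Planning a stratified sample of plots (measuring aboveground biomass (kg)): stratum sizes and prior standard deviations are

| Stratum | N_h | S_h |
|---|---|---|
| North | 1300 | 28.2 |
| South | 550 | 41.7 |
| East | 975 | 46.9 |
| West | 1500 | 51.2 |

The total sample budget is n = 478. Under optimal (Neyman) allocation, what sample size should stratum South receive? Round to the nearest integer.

Neyman allocation: n_h = n · N_h S_h / Σ N_i S_i, with n = 478.
  stratum North: N_h·S_h = 1300·28.2 = 36660.00
  stratum South: N_h·S_h = 550·41.7 = 22935.00
  stratum East: N_h·S_h = 975·46.9 = 45727.50
  stratum West: N_h·S_h = 1500·51.2 = 76800.00
Σ N_h S_h = 182122.50
n for stratum South = 478·22935.00/182122.50 = 60.195 → 60

60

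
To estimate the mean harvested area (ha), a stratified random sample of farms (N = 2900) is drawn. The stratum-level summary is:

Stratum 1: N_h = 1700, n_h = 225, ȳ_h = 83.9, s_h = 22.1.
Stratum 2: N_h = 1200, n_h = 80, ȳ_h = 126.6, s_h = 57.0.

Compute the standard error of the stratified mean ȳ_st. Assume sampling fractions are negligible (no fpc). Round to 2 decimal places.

SE(ȳ_st) ≈ 2.77

V̂(ȳ_st) = Σ W_h² s_h²/n_h, with W_h = N_h/N and N = 2900:
  stratum 1: (1700/2900)²·22.1²/225 = 0.74594
  stratum 2: (1200/2900)²·57.0²/80 = 6.95386
V̂(ȳ_st) = 7.6998
SE(ȳ_st) = √7.6998 = 2.77485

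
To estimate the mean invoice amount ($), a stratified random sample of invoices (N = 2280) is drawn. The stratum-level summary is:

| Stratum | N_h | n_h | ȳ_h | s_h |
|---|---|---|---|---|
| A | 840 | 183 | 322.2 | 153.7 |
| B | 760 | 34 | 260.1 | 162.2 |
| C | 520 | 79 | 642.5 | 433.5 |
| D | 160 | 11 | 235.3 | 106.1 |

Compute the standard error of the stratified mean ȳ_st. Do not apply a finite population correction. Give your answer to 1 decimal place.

V̂(ȳ_st) = Σ W_h² s_h²/n_h, with W_h = N_h/N and N = 2280:
  stratum A: (840/2280)²·153.7²/183 = 17.5221
  stratum B: (760/2280)²·162.2²/34 = 85.9766
  stratum C: (520/2280)²·433.5²/79 = 123.734
  stratum D: (160/2280)²·106.1²/11 = 5.03974
V̂(ȳ_st) = 232.272
SE(ȳ_st) = √232.272 = 15.2405

SE(ȳ_st) ≈ 15.2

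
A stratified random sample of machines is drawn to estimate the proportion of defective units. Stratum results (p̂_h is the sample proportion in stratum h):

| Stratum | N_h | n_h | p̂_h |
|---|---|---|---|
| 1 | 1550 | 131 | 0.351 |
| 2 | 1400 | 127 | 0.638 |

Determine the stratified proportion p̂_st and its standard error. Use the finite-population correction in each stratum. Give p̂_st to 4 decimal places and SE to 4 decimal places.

p̂_st ≈ 0.4872, SE ≈ 0.0286

N = 2950; stratum weights W_h = N_h/N.
p̂_st = Σ W_h p̂_h = (1550·0.351 + 1400·0.638)/2950 = 0.48720
V̂(p̂_st) = Σ W_h² (1 − n_h/N_h) p̂_h(1−p̂_h)/(n_h−1):
  stratum 1: (1550/2950)²·(1 − 131/1550)·0.351·0.649/130 = 0.000442872
  stratum 2: (1400/2950)²·(1 − 127/1400)·0.638·0.362/126 = 0.00037538
V̂(p̂_st) = 0.000818252; SE = √V̂ = 0.0286051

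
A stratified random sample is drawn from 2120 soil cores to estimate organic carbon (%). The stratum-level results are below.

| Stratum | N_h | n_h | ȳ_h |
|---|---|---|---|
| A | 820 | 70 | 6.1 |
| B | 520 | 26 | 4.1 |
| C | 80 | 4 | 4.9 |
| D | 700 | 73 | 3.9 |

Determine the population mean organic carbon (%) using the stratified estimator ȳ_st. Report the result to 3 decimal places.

ȳ_st ≈ 4.838

N = Σ N_h = 2120. Stratum weights W_h = N_h/N.
ȳ_st = (820·6.1 + 520·4.1 + 80·4.9 + 700·3.9) / 2120 = 4.83774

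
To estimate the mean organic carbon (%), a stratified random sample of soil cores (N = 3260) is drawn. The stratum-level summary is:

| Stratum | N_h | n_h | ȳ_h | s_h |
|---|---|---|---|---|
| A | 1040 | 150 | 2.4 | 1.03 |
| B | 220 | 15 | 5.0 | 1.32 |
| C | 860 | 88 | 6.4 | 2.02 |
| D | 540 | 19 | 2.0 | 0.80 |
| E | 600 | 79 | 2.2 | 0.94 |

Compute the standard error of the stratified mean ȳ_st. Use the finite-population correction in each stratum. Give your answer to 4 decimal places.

V̂(ȳ_st) = Σ W_h² (1 − n_h/N_h) s_h²/n_h, with W_h = N_h/N and N = 3260:
  stratum A: (1040/3260)²·(1 − 150/1040)·1.03²/150 = 0.000615987
  stratum B: (220/3260)²·(1 − 15/220)·1.32²/15 = 0.000492944
  stratum C: (860/3260)²·(1 − 88/860)·2.02²/88 = 0.00289668
  stratum D: (540/3260)²·(1 − 19/540)·0.80²/19 = 0.000891708
  stratum E: (600/3260)²·(1 − 79/600)·0.94²/79 = 0.00032899
V̂(ȳ_st) = 0.00522631
SE(ȳ_st) = √0.00522631 = 0.0722932

SE(ȳ_st) ≈ 0.0723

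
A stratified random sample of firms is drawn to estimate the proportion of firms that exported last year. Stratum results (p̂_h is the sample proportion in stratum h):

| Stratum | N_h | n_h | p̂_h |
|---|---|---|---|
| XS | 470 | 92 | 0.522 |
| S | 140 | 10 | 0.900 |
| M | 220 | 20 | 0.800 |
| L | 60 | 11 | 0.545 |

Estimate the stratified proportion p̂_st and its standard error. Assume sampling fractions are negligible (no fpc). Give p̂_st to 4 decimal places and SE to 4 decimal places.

p̂_st ≈ 0.6517, SE ≈ 0.0405

N = 890; stratum weights W_h = N_h/N.
p̂_st = Σ W_h p̂_h = (470·0.522 + 140·0.900 + 220·0.800 + 60·0.545)/890 = 0.65173
V̂(p̂_st) = Σ W_h² p̂_h(1−p̂_h)/(n_h−1):
  stratum XS: (470/890)²·0.522·0.478/91 = 0.000764668
  stratum S: (140/890)²·0.900·0.100/9 = 0.000247444
  stratum M: (220/890)²·0.800·0.200/19 = 0.000514555
  stratum L: (60/890)²·0.545·0.455/10 = 0.000112702
V̂(p̂_st) = 0.00163937; SE = √V̂ = 0.0404891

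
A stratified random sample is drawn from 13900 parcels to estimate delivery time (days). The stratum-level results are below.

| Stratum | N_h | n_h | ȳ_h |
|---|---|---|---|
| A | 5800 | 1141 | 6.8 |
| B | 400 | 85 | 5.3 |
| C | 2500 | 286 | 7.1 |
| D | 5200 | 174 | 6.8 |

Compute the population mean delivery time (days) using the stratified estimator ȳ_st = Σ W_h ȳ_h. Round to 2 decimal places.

ȳ_st ≈ 6.81

N = Σ N_h = 13900. Stratum weights W_h = N_h/N.
ȳ_st = (5800·6.8 + 400·5.3 + 2500·7.1 + 5200·6.8) / 13900 = 6.8108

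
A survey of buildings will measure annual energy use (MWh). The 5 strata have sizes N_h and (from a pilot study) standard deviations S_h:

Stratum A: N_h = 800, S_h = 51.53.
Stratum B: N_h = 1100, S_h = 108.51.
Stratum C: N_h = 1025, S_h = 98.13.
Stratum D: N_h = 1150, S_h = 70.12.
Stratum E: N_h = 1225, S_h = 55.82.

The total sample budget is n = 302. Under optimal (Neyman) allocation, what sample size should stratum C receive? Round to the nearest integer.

Neyman allocation: n_h = n · N_h S_h / Σ N_i S_i, with n = 302.
  stratum A: N_h·S_h = 800·51.53 = 41224.00
  stratum B: N_h·S_h = 1100·108.51 = 119361.00
  stratum C: N_h·S_h = 1025·98.13 = 100583.25
  stratum D: N_h·S_h = 1150·70.12 = 80638.00
  stratum E: N_h·S_h = 1225·55.82 = 68379.50
Σ N_h S_h = 410185.75
n for stratum C = 302·100583.25/410185.75 = 74.055 → 74

74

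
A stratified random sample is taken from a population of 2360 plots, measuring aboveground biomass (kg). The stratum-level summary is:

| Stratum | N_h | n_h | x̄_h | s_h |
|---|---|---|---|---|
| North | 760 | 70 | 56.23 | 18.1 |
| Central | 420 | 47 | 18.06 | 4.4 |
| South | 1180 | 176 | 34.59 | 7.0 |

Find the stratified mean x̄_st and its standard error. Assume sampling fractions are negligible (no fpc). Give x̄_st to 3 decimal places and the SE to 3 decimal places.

x̄_st ≈ 38.617, SE ≈ 0.754

x̄_st = Σ W_h x̄_h = (760·56.23 + 420·18.06 + 1180·34.59)/2360 = 38.61703
V̂(x̄_st) = Σ W_h² s_h²/n_h, with W_h = N_h/N and N = 2360:
  stratum North: (760/2360)²·18.1²/70 = 0.485358
  stratum Central: (420/2360)²·4.4²/47 = 0.0130461
  stratum South: (1180/2360)²·7.0²/176 = 0.0696023
V̂(x̄_st) = 0.568007
SE(x̄_st) = √0.568007 = 0.753662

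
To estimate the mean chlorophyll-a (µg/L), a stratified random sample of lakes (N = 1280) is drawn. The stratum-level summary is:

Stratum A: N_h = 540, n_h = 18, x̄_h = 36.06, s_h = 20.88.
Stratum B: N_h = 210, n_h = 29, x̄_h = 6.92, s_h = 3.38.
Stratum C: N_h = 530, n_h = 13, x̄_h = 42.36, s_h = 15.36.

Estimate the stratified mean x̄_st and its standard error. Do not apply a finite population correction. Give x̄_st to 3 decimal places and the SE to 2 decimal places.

x̄_st ≈ 33.888, SE ≈ 2.73

x̄_st = Σ W_h x̄_h = (540·36.06 + 210·6.92 + 530·42.36)/1280 = 33.88781
V̂(x̄_st) = Σ W_h² s_h²/n_h, with W_h = N_h/N and N = 1280:
  stratum A: (540/1280)²·20.88²/18 = 4.31078
  stratum B: (210/1280)²·3.38²/29 = 0.0106036
  stratum C: (530/1280)²·15.36²/13 = 3.11151
V̂(x̄_st) = 7.43289
SE(x̄_st) = √7.43289 = 2.72633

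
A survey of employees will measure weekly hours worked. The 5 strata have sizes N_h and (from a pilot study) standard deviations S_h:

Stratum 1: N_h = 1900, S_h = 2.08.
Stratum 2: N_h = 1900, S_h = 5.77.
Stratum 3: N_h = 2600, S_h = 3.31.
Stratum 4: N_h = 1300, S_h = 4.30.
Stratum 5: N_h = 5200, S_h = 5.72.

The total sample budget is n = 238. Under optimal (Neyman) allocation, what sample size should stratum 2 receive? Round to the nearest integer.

44

Neyman allocation: n_h = n · N_h S_h / Σ N_i S_i, with n = 238.
  stratum 1: N_h·S_h = 1900·2.08 = 3952.00
  stratum 2: N_h·S_h = 1900·5.77 = 10963.00
  stratum 3: N_h·S_h = 2600·3.31 = 8606.00
  stratum 4: N_h·S_h = 1300·4.30 = 5590.00
  stratum 5: N_h·S_h = 5200·5.72 = 29744.00
Σ N_h S_h = 58855.00
n for stratum 2 = 238·10963.00/58855.00 = 44.333 → 44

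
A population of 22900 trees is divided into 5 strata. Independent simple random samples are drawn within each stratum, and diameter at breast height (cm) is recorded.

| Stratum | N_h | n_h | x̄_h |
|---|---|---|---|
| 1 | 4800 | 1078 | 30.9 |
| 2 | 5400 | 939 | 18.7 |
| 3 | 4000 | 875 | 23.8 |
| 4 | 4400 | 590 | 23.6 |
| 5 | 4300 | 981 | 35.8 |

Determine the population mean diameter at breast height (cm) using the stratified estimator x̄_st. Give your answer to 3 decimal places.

N = Σ N_h = 22900. Stratum weights W_h = N_h/N.
x̄_st = (4800·30.9 + 5400·18.7 + 4000·23.8 + 4400·23.6 + 4300·35.8) / 22900 = 26.30044

x̄_st ≈ 26.300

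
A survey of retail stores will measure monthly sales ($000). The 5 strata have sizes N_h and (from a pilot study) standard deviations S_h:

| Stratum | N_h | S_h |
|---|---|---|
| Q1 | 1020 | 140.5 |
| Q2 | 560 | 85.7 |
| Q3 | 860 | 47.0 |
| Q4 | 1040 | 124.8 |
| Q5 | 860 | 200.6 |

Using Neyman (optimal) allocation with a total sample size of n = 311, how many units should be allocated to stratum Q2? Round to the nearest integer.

28

Neyman allocation: n_h = n · N_h S_h / Σ N_i S_i, with n = 311.
  stratum Q1: N_h·S_h = 1020·140.5 = 143310.00
  stratum Q2: N_h·S_h = 560·85.7 = 47992.00
  stratum Q3: N_h·S_h = 860·47.0 = 40420.00
  stratum Q4: N_h·S_h = 1040·124.8 = 129792.00
  stratum Q5: N_h·S_h = 860·200.6 = 172516.00
Σ N_h S_h = 534030.00
n for stratum Q2 = 311·47992.00/534030.00 = 27.949 → 28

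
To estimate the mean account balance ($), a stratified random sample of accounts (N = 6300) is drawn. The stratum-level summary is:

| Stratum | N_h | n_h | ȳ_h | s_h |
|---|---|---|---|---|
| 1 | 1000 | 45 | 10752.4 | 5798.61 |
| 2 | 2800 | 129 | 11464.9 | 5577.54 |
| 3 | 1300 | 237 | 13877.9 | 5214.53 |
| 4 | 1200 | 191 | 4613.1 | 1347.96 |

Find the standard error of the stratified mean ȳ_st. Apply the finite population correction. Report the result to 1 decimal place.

SE(ȳ_st) ≈ 260.2

V̂(ȳ_st) = Σ W_h² (1 − n_h/N_h) s_h²/n_h, with W_h = N_h/N and N = 6300:
  stratum 1: (1000/6300)²·(1 − 45/1000)·5798.61²/45 = 17978.7
  stratum 2: (2800/6300)²·(1 − 129/2800)·5577.54²/129 = 45440.9
  stratum 3: (1300/6300)²·(1 − 237/1300)·5214.53²/237 = 3994.64
  stratum 4: (1200/6300)²·(1 − 191/1200)·1347.96²/191 = 290.21
V̂(ȳ_st) = 67704.4
SE(ȳ_st) = √67704.4 = 260.201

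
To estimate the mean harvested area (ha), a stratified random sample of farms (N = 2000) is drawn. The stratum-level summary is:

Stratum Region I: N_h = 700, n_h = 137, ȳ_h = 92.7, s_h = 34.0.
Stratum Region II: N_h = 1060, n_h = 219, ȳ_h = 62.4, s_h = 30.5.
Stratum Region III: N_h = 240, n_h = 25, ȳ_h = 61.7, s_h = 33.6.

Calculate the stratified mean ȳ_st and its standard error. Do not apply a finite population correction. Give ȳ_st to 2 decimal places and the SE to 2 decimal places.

ȳ_st ≈ 72.92, SE ≈ 1.70

ȳ_st = Σ W_h ȳ_h = (700·92.7 + 1060·62.4 + 240·61.7)/2000 = 72.92100
V̂(ȳ_st) = Σ W_h² s_h²/n_h, with W_h = N_h/N and N = 2000:
  stratum Region I: (700/2000)²·34.0²/137 = 1.03365
  stratum Region II: (1060/2000)²·30.5²/219 = 1.19318
  stratum Region III: (240/2000)²·33.6²/25 = 0.650281
V̂(ȳ_st) = 2.87711
SE(ȳ_st) = √2.87711 = 1.69621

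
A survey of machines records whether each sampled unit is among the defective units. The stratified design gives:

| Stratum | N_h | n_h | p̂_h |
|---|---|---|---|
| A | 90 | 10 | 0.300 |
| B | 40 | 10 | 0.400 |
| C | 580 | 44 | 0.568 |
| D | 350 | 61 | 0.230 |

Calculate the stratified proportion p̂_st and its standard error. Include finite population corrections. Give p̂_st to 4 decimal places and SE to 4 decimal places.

N = 1060; stratum weights W_h = N_h/N.
p̂_st = Σ W_h p̂_h = (90·0.300 + 40·0.400 + 580·0.568 + 350·0.230)/1060 = 0.42730
V̂(p̂_st) = Σ W_h² (1 − n_h/N_h) p̂_h(1−p̂_h)/(n_h−1):
  stratum A: (90/1060)²·(1 − 10/90)·0.300·0.700/9 = 0.000149519
  stratum B: (40/1060)²·(1 − 10/40)·0.400·0.600/9 = 2.84799e-05
  stratum C: (580/1060)²·(1 − 44/580)·0.568·0.432/43 = 0.00157886
  stratum D: (350/1060)²·(1 − 61/350)·0.230·0.770/60 = 0.000265718
V̂(p̂_st) = 0.00202258; SE = √V̂ = 0.0449731

p̂_st ≈ 0.4273, SE ≈ 0.0450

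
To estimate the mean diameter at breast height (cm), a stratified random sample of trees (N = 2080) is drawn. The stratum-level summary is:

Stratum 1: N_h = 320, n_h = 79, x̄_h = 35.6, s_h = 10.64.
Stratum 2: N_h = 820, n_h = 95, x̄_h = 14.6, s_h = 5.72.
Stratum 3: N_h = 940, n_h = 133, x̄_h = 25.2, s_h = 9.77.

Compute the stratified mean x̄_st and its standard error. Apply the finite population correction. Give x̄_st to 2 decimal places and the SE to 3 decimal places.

x̄_st ≈ 22.62, SE ≈ 0.446

x̄_st = Σ W_h x̄_h = (320·35.6 + 820·14.6 + 940·25.2)/2080 = 22.62115
V̂(x̄_st) = Σ W_h² (1 − n_h/N_h) s_h²/n_h, with W_h = N_h/N and N = 2080:
  stratum 1: (320/2080)²·(1 − 79/320)·10.64²/79 = 0.0255444
  stratum 2: (820/2080)²·(1 − 95/820)·5.72²/95 = 0.0473253
  stratum 3: (940/2080)²·(1 − 133/940)·9.77²/133 = 0.125838
V̂(x̄_st) = 0.198708
SE(x̄_st) = √0.198708 = 0.445767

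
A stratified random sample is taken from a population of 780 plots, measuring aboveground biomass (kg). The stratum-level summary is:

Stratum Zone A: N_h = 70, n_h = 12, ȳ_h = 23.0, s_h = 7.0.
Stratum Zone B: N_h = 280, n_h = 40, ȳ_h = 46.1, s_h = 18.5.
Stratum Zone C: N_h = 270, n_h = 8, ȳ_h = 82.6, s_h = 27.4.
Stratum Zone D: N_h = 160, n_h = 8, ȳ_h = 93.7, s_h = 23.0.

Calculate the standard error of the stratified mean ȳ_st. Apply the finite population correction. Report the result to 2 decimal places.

SE(ȳ_st) ≈ 3.81

V̂(ȳ_st) = Σ W_h² (1 − n_h/N_h) s_h²/n_h, with W_h = N_h/N and N = 780:
  stratum Zone A: (70/780)²·(1 − 12/70)·7.0²/12 = 0.0272491
  stratum Zone B: (280/780)²·(1 − 40/280)·18.5²/40 = 0.945069
  stratum Zone C: (270/780)²·(1 − 8/270)·27.4²/8 = 10.9116
  stratum Zone D: (160/780)²·(1 − 8/160)·23.0²/8 = 2.64326
V̂(ȳ_st) = 14.5271
SE(ȳ_st) = √14.5271 = 3.81145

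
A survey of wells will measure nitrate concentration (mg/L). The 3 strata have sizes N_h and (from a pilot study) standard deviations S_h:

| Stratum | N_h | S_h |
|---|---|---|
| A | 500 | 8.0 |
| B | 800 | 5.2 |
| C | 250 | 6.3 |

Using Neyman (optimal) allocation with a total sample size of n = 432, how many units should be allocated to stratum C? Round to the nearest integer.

70

Neyman allocation: n_h = n · N_h S_h / Σ N_i S_i, with n = 432.
  stratum A: N_h·S_h = 500·8.0 = 4000.00
  stratum B: N_h·S_h = 800·5.2 = 4160.00
  stratum C: N_h·S_h = 250·6.3 = 1575.00
Σ N_h S_h = 9735.00
n for stratum C = 432·1575.00/9735.00 = 69.892 → 70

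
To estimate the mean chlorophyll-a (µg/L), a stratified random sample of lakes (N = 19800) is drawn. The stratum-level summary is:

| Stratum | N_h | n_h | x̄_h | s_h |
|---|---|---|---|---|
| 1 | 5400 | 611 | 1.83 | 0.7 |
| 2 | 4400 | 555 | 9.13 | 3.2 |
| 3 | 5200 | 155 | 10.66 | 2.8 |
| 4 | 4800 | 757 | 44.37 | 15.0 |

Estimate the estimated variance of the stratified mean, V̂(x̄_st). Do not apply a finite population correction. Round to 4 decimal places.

V̂(x̄_st) ≈ 0.0219

V̂(x̄_st) = Σ W_h² s_h²/n_h, with W_h = N_h/N and N = 19800:
  stratum 1: (5400/19800)²·0.7²/611 = 5.96502e-05
  stratum 2: (4400/19800)²·3.2²/555 = 0.000911133
  stratum 3: (5200/19800)²·2.8²/155 = 0.00348868
  stratum 4: (4800/19800)²·15.0²/757 = 0.0174678
V̂(x̄_st) = 0.0219273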